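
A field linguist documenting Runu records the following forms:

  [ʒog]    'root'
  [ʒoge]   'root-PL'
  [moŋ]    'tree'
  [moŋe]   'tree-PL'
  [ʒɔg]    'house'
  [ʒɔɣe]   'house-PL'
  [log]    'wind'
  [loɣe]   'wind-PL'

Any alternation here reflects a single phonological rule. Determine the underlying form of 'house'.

/ʒɔɣ/

The stem for 'house' ends in [g] in [ʒɔg] but [ɣ] in [ʒɔɣe].
The stem 'root' ([ʒog], [ʒoge]) shows [g] unchanged in both environments, so [g] cannot be basic with [ɣ] derived before the PL suffix.
The underlying segment must be /ɣ/; voiced fricatives become stops word-finally, yielding [g] there.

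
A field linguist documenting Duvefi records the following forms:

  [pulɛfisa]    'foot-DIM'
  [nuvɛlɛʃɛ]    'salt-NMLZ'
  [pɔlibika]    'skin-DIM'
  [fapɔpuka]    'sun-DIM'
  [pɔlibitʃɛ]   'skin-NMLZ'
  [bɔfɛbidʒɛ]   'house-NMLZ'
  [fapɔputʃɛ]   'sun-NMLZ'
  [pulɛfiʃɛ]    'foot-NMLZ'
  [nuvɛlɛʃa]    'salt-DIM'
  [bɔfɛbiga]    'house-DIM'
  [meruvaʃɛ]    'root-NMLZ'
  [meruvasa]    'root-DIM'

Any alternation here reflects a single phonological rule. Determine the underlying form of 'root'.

The root 'root' surfaces as [meruvasa] and [meruvaʃɛ], with a stem-final [s] ~ [ʃ] alternation.
But 'salt' keeps [ʃ] in both environments ([nuvɛlɛʃa], [nuvɛlɛʃɛ]), so there is no rule changing /ʃ/ to [s] before the DIM suffix.
Therefore /s/ is basic and [ʃ] is derived by palatalization before a front vowel (/k/, /g/ and /s/ become palato-alveolar [tʃ], [dʒ] and [ʃ] before a front vowel).

/meruvas/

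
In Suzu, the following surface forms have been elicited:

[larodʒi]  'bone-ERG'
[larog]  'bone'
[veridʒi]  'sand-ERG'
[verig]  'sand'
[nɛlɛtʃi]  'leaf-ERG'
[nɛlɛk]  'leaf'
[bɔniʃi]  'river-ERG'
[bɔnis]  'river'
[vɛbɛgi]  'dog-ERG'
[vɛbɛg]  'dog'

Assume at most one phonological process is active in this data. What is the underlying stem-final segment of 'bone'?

/dʒ/

In [larodʒi] and [larog] the final segment of 'bone' alternates: [dʒ] ~ [g].
The stem 'dog' ([vɛbɛgi], [vɛbɛg]) shows [g] unchanged in both environments, so [g] cannot be basic with [dʒ] derived before the ERG suffix.
So /dʒ/ is underlying, and a rule of depalatalization — palato-alveolar /tʃ/, /dʒ/ and /ʃ/ become [k], [g] and [s] when no front vowel follows — gives [g].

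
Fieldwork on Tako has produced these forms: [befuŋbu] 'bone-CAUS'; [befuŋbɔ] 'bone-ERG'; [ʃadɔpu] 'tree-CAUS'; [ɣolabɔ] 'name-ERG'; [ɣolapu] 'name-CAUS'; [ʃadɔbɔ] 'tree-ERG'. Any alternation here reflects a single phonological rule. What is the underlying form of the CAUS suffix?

/-pu/

The CAUS morpheme has two allomorphs, [-bu] and [-pu].
By contrast the ERG suffix keeps its initial [b] throughout — that segment must be underlying.
So the underlying form is /-pu/, and voiceless stops become voiced after a nasal.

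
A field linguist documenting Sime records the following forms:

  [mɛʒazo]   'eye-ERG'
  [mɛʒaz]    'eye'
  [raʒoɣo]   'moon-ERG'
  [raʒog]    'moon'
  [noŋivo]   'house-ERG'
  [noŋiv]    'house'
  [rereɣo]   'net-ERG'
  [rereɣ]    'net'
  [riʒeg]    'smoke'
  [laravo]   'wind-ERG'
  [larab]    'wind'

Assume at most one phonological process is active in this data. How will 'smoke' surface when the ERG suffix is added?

[riʒeɣo]

The stem for 'moon' ends in [ɣ] in [raʒoɣo] but [g] in [raʒog].
The stem 'net' ([rereɣo], [rereɣ]) shows [ɣ] unchanged in both environments, so [ɣ] cannot be basic with [g] derived in isolation.
Therefore /g/ is basic and [ɣ] is derived by intervocalic spirantization (voiced stops become fricatives between vowels).
The one attested form of 'smoke', [riʒeg], shows underlying /riʒeg/. Applying the same rule between vowels gives [riʒeɣo].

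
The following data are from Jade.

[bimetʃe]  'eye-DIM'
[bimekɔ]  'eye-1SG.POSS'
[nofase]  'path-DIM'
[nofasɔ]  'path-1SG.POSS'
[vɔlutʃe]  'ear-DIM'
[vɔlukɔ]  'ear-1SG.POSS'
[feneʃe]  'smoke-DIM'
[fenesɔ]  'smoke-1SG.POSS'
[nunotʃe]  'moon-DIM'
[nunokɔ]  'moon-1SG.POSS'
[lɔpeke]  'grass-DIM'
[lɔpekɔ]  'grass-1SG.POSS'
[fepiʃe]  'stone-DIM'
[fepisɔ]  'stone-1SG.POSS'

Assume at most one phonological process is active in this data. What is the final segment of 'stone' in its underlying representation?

/ʃ/

The stem for 'stone' ends in [ʃ] in [fepiʃe] but [s] in [fepisɔ].
If /s/ were underlying and a rule turned it into [ʃ] before the DIM suffix, 'path' would also alternate; but it has [s] in both [nofase] and [nofasɔ].
The underlying segment must be /ʃ/; palato-alveolar /tʃ/ and /ʃ/ become [k] and [s] when no front vowel follows, yielding [s] there.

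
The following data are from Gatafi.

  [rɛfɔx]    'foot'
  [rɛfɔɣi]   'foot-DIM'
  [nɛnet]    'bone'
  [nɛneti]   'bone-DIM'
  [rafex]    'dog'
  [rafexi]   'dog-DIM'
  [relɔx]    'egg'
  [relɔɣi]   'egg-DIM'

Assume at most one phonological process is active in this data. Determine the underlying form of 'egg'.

The root 'egg' surfaces as [relɔx] and [relɔɣi], with a stem-final [x] ~ [ɣ] alternation.
Compare 'dog', with invariant [x] in [rafex] and [rafexi]: an analysis with underlying /x/ and a rule producing [ɣ] before the DIM suffix would wrongly predict alternation here too.
The underlying segment must be /ɣ/; voiced obstruents become voiceless word-finally, yielding [x] there.

/relɔɣ/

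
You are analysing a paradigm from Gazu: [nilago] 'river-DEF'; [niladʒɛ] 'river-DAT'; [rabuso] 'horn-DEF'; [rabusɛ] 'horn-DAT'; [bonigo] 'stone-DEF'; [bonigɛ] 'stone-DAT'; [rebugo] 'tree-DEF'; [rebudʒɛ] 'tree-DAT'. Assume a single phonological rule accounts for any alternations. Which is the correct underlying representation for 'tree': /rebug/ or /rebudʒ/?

'tree' shows [g] ~ [dʒ] at the end of the stem ([rebugo] vs [rebudʒɛ]).
Compare 'stone', with invariant [g] in [bonigo] and [bonigɛ]: an analysis with underlying /g/ and a rule producing [dʒ] before the DAT suffix would wrongly predict alternation here too.
Therefore /dʒ/ is basic and [g] is derived by depalatalization (palato-alveolar /dʒ/ becomes [g] when no front vowel follows).

/rebudʒ/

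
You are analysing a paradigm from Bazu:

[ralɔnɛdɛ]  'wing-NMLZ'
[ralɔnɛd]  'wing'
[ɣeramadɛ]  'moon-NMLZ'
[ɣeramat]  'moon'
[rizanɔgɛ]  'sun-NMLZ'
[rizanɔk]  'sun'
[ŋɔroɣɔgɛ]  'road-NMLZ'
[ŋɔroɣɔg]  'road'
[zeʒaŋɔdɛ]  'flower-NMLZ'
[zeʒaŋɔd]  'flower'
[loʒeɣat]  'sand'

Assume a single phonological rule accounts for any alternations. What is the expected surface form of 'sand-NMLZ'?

'moon' shows [d] ~ [t] at the end of the stem ([ɣeramadɛ] vs [ɣeramat]).
The stem 'wing' ([ralɔnɛdɛ], [ralɔnɛd]) shows [d] unchanged in both environments, so [d] cannot be basic with [t] derived in isolation.
The alternation reflects intervocalic voicing: voiceless stops become voiced between vowels. /t/ is underlying.
The one attested form of 'sand', [loʒeɣat], shows underlying /loʒeɣat/. Applying the same rule between vowels gives [loʒeɣadɛ].

[loʒeɣadɛ]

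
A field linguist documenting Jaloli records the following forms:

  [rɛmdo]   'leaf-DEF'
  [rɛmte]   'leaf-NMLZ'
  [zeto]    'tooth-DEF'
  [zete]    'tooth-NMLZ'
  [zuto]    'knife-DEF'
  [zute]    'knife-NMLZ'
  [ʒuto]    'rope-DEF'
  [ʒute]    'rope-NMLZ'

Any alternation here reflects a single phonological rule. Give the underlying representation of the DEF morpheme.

The DEF morpheme has two allomorphs, [-do] and [-to].
The NMLZ suffix, which begins with [t], is invariant after every stem; so [t] is not altered by any rule here.
So the underlying form is /-do/, and voiced stops become voiceless after a vowel.

/-do/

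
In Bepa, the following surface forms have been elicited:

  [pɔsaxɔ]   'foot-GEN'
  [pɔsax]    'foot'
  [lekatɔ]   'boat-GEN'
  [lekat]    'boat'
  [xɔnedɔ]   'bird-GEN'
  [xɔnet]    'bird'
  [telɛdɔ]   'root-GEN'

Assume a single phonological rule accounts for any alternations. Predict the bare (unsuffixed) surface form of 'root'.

[telɛt]

The stem for 'bird' ends in [d] in [xɔnedɔ] but [t] in [xɔnet].
The stem 'boat' ([lekatɔ], [lekat]) shows [t] unchanged in both environments, so [t] cannot be basic with [d] derived before the GEN suffix.
So /d/ is underlying, and a rule of word-final obstruent devoicing — voiced obstruents become voiceless word-finally — gives [t].
The one attested form of 'root', [telɛdɔ], shows underlying /telɛd/. Applying the same rule word-finally gives [telɛt].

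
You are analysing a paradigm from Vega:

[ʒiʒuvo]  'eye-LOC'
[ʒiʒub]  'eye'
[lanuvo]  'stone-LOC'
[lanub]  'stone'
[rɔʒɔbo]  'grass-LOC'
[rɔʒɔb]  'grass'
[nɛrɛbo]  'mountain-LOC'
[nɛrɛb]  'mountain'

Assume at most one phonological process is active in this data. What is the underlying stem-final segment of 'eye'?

The root 'eye' surfaces as [ʒiʒuvo] and [ʒiʒub], with a stem-final [v] ~ [b] alternation.
If /b/ were underlying and a rule turned it into [v] before the LOC suffix, 'mountain' would also alternate; but it has [b] in both [nɛrɛbo] and [nɛrɛb].
The alternation reflects word-final hardening: voiced fricatives become stops word-finally. /v/ is underlying.

/v/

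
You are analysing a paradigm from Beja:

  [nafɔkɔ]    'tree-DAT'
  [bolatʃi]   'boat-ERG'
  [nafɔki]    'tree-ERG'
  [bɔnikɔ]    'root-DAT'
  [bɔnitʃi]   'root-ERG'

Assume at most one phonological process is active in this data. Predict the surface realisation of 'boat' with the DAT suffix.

[bolakɔ]

In [bɔnitʃi] and [bɔnikɔ] the final segment of 'root' alternates: [tʃ] ~ [k].
The stem 'tree' ([nafɔki], [nafɔkɔ]) shows [k] unchanged in both environments, so [k] cannot be basic with [tʃ] derived before the ERG suffix.
The underlying segment must be /tʃ/; palato-alveolar /tʃ/ becomes [k] when no front vowel follows, yielding [k] there.
The one attested form of 'boat', [bolatʃi], shows underlying /bolatʃ/. Applying the same rule when no front vowel follows gives [bolakɔ].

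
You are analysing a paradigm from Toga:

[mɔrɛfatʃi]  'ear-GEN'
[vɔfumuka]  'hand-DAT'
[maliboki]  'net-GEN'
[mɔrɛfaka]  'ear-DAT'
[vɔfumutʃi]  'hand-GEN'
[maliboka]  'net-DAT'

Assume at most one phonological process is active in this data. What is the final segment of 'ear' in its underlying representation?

/tʃ/

'ear' shows [tʃ] ~ [k] at the end of the stem ([mɔrɛfatʃi] vs [mɔrɛfaka]).
The stem 'net' ([maliboki], [maliboka]) shows [k] unchanged in both environments, so [k] cannot be basic with [tʃ] derived before the GEN suffix.
Therefore /tʃ/ is basic and [k] is derived by depalatalization (palato-alveolar /tʃ/ becomes [k] when no front vowel follows).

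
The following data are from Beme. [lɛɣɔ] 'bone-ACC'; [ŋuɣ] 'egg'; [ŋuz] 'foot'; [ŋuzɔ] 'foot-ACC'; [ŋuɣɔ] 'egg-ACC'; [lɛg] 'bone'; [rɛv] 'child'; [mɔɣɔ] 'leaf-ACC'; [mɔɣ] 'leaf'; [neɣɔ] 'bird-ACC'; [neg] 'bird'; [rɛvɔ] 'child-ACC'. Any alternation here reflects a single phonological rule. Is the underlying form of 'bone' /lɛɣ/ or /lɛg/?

The root 'bone' surfaces as [lɛɣɔ] and [lɛg], with a stem-final [ɣ] ~ [g] alternation.
Compare 'egg', with invariant [ɣ] in [ŋuɣɔ] and [ŋuɣ]: an analysis with underlying /ɣ/ and a rule producing [g] in isolation would wrongly predict alternation here too.
The underlying segment must be /g/; voiced stops become fricatives between vowels, yielding [ɣ] there.

/lɛg/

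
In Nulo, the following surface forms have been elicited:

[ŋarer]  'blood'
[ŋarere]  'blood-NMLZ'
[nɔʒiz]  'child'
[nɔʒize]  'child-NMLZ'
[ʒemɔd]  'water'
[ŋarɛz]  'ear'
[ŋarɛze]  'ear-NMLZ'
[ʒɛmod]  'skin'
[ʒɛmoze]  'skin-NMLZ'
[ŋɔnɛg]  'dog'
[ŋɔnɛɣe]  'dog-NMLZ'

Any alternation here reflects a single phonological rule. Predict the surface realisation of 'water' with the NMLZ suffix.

[ʒemɔze]

In [ʒɛmod] and [ʒɛmoze] the final segment of 'skin' alternates: [d] ~ [z].
Compare 'ear', with invariant [z] in [ŋarɛz] and [ŋarɛze]: an analysis with underlying /z/ and a rule producing [d] in isolation would wrongly predict alternation here too.
So /d/ is underlying, and a rule of intervocalic spirantization — voiced stops become fricatives between vowels — gives [z].
From [ʒemɔd] the stem 'water' is /ʒemɔd/; between vowels this yields [ʒemɔze].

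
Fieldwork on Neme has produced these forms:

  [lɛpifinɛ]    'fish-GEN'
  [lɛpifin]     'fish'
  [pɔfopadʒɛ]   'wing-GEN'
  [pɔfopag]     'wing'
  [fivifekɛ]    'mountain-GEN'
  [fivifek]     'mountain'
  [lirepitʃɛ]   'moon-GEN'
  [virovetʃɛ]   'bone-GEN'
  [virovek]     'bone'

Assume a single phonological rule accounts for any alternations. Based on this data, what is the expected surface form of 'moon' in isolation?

'bone' shows [tʃ] ~ [k] at the end of the stem ([virovetʃɛ] vs [virovek]).
Compare 'mountain', with invariant [k] in [fivifekɛ] and [fivifek]: an analysis with underlying /k/ and a rule producing [tʃ] before the GEN suffix would wrongly predict alternation here too.
The underlying segment must be /tʃ/; palato-alveolar /tʃ/ and /dʒ/ become [k] and [g] when no front vowel follows, yielding [k] there.
The one attested form of 'moon', [lirepitʃɛ], shows underlying /lirepitʃ/. Applying the same rule when no front vowel follows gives [lirepik].

[lirepik]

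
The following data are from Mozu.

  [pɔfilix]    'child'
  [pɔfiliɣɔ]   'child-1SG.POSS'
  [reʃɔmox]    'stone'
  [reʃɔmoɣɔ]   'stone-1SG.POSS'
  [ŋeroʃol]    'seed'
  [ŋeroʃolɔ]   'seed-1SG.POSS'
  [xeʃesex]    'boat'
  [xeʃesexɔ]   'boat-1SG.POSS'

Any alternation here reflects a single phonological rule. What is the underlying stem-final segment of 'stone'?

/ɣ/

'stone' shows [x] ~ [ɣ] at the end of the stem ([reʃɔmox] vs [reʃɔmoɣɔ]).
But 'boat' keeps [x] in both environments ([xeʃesex], [xeʃesexɔ]), so there is no rule changing /x/ to [ɣ] before the 1SG.POSS suffix.
So /ɣ/ is underlying, and a rule of word-final obstruent devoicing — voiced obstruents become voiceless word-finally — gives [x].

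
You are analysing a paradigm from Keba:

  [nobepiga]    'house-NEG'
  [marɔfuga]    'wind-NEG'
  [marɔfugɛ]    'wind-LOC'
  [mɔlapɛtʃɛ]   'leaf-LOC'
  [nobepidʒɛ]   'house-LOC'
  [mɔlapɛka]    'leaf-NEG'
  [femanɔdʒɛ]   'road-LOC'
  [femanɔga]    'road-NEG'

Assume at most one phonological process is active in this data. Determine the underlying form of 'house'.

The stem for 'house' ends in [g] in [nobepiga] but [dʒ] in [nobepidʒɛ].
Compare 'wind', with invariant [g] in [marɔfuga] and [marɔfugɛ]: an analysis with underlying /g/ and a rule producing [dʒ] before the LOC suffix would wrongly predict alternation here too.
The alternation reflects depalatalization: palato-alveolar /tʃ/ and /dʒ/ become [k] and [g] when no front vowel follows. /dʒ/ is underlying.

/nobepidʒ/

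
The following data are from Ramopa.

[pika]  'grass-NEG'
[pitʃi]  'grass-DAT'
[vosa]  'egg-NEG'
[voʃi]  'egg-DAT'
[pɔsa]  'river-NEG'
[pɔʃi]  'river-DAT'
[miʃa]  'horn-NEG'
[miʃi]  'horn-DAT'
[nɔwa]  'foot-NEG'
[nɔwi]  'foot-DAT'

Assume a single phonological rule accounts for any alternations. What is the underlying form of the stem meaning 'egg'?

/vos/

The root 'egg' surfaces as [vosa] and [voʃi], with a stem-final [s] ~ [ʃ] alternation.
But 'horn' keeps [ʃ] in both environments ([miʃa], [miʃi]), so there is no rule changing /ʃ/ to [s] before the NEG suffix.
The underlying segment must be /s/; /k/ and /s/ become palato-alveolar [tʃ] and [ʃ] before a front vowel, yielding [ʃ] there.
The underlying form of 'egg' is therefore /vos/.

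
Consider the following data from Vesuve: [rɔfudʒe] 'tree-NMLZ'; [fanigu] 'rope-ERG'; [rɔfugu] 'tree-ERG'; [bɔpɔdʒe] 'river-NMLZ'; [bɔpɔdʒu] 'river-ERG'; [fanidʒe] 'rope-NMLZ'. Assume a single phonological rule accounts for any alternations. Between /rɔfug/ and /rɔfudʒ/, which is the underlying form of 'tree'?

'tree' shows [g] ~ [dʒ] at the end of the stem ([rɔfugu] vs [rɔfudʒe]).
Compare 'river', with invariant [dʒ] in [bɔpɔdʒu] and [bɔpɔdʒe]: an analysis with underlying /dʒ/ and a rule producing [g] before the ERG suffix would wrongly predict alternation here too.
The alternation reflects palatalization before a front vowel: /g/ becomes palato-alveolar [dʒ] before a front vowel. /g/ is underlying.

/rɔfug/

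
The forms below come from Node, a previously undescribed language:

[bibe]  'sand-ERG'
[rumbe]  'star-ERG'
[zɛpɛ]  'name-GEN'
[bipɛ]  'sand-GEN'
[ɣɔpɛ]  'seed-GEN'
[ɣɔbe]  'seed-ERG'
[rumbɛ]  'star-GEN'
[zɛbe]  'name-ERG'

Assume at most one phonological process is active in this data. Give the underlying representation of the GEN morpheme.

The GEN morpheme has two allomorphs, [-bɛ] and [-pɛ].
The ERG suffix, which begins with [b], is invariant after every stem; so [b] is not altered by any rule here.
The GEN suffix is therefore /-pɛ/ underlyingly, with post-nasal voicing: voiceless stops become voiced after a nasal.

/-pɛ/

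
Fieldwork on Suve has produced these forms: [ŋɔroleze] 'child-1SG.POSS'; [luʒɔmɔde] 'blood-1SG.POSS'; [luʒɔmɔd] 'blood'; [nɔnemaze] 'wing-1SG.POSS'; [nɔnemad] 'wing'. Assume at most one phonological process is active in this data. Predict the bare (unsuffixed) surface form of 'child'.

[ŋɔroled]

The root 'wing' surfaces as [nɔnemaze] and [nɔnemad], with a stem-final [z] ~ [d] alternation.
Compare 'blood', with invariant [d] in [luʒɔmɔde] and [luʒɔmɔd]: an analysis with underlying /d/ and a rule producing [z] before the 1SG.POSS suffix would wrongly predict alternation here too.
So /z/ is underlying, and a rule of word-final hardening — voiced fricatives become stops word-finally — gives [d].
From [ŋɔroleze] the stem 'child' is /ŋɔrolez/; word-finally this yields [ŋɔroled].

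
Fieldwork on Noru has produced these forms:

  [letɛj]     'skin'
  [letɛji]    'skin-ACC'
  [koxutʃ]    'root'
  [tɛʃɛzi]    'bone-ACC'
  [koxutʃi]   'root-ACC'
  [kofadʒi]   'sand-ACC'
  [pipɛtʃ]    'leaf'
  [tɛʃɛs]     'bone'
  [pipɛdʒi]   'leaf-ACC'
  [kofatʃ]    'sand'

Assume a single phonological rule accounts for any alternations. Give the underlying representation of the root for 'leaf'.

In [pipɛdʒi] and [pipɛtʃ] the final segment of 'leaf' alternates: [dʒ] ~ [tʃ].
If /tʃ/ were underlying and a rule turned it into [dʒ] before the ACC suffix, 'root' would also alternate; but it has [tʃ] in both [koxutʃi] and [koxutʃ].
Therefore /dʒ/ is basic and [tʃ] is derived by word-final obstruent devoicing (voiced obstruents become voiceless word-finally).
So 'leaf' = /pipɛdʒ/.

/pipɛdʒ/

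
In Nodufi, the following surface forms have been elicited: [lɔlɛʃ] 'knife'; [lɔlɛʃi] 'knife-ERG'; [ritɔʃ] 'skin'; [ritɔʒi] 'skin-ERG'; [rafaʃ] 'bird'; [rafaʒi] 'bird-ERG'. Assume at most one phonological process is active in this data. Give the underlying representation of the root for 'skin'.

/ritɔʒ/

The root 'skin' surfaces as [ritɔʃ] and [ritɔʒi], with a stem-final [ʃ] ~ [ʒ] alternation.
The stem 'knife' ([lɔlɛʃ], [lɔlɛʃi]) shows [ʃ] unchanged in both environments, so [ʃ] cannot be basic with [ʒ] derived before the ERG suffix.
The underlying segment must be /ʒ/; voiced obstruents become voiceless word-finally, yielding [ʃ] there.
So 'skin' = /ritɔʒ/.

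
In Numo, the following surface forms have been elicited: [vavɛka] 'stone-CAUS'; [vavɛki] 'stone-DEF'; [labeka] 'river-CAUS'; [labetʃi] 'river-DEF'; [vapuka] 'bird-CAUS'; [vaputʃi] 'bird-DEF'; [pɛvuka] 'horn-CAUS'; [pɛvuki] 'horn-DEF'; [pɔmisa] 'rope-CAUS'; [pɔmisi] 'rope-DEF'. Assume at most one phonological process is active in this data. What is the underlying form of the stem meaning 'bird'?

'bird' shows [k] ~ [tʃ] at the end of the stem ([vapuka] vs [vaputʃi]).
But 'horn' keeps [k] in both environments ([pɛvuka], [pɛvuki]), so there is no rule changing /k/ to [tʃ] before the DEF suffix.
So /tʃ/ is underlying, and a rule of depalatalization — palato-alveolar /tʃ/ becomes [k] when no front vowel follows — gives [k].
Hence 'bird' is /vaputʃ/ underlyingly.

/vaputʃ/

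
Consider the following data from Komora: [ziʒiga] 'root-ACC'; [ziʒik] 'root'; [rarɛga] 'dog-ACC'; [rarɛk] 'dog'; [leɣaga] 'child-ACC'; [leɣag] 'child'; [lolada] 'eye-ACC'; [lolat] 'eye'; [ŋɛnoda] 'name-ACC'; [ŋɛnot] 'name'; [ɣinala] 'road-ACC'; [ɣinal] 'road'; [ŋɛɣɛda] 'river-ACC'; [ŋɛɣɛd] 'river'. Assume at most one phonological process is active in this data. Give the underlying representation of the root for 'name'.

'name' shows [d] ~ [t] at the end of the stem ([ŋɛnoda] vs [ŋɛnot]).
The stem 'river' ([ŋɛɣɛda], [ŋɛɣɛd]) shows [d] unchanged in both environments, so [d] cannot be basic with [t] derived in isolation.
The underlying segment must be /t/; voiceless stops become voiced between vowels, yielding [d] there.

/ŋɛnot/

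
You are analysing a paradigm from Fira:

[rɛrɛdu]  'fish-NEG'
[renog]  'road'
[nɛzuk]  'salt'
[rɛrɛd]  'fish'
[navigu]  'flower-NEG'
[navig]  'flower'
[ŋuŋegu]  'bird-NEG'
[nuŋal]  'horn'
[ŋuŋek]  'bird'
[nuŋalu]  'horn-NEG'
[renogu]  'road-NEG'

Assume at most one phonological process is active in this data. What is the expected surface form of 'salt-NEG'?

The stem for 'bird' ends in [g] in [ŋuŋegu] but [k] in [ŋuŋek].
The stem 'flower' ([navigu], [navig]) shows [g] unchanged in both environments, so [g] cannot be basic with [k] derived in isolation.
Therefore /k/ is basic and [g] is derived by intervocalic voicing (voiceless stops become voiced between vowels).
The one attested form of 'salt', [nɛzuk], shows underlying /nɛzuk/. Applying the same rule between vowels gives [nɛzugu].

[nɛzugu]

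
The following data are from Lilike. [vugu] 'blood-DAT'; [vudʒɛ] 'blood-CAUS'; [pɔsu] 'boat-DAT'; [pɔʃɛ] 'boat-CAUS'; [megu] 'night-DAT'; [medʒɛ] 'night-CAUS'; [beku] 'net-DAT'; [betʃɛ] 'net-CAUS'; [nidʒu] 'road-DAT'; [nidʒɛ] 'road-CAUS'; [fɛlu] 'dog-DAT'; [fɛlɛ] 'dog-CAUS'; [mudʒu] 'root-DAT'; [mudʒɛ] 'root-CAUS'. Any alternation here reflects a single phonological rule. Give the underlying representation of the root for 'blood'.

/vug/

The stem for 'blood' ends in [g] in [vugu] but [dʒ] in [vudʒɛ].
The stem 'road' ([nidʒu], [nidʒɛ]) shows [dʒ] unchanged in both environments, so [dʒ] cannot be basic with [g] derived before the DAT suffix.
So /g/ is underlying, and a rule of palatalization before a front vowel — /k/, /g/ and /s/ become palato-alveolar [tʃ], [dʒ] and [ʃ] before a front vowel — gives [dʒ].
The underlying form of 'blood' is therefore /vug/.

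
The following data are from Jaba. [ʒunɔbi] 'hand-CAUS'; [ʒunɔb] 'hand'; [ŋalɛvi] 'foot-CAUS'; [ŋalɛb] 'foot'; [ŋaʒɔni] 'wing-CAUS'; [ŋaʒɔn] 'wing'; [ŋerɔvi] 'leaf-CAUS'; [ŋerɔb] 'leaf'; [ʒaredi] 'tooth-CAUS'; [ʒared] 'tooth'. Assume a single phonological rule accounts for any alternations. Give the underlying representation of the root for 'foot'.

/ŋalɛv/

The root 'foot' surfaces as [ŋalɛvi] and [ŋalɛb], with a stem-final [v] ~ [b] alternation.
The stem 'hand' ([ʒunɔbi], [ʒunɔb]) shows [b] unchanged in both environments, so [b] cannot be basic with [v] derived before the CAUS suffix.
The underlying segment must be /v/; voiced fricatives become stops word-finally, yielding [b] there.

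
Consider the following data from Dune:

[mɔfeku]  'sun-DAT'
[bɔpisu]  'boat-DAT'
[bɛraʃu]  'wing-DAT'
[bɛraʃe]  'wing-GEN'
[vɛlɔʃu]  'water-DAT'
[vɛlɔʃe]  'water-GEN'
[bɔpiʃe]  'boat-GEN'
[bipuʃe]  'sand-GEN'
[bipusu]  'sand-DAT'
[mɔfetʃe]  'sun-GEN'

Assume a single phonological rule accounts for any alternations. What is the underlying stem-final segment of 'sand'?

In [bipusu] and [bipuʃe] the final segment of 'sand' alternates: [s] ~ [ʃ].
The stem 'water' ([vɛlɔʃu], [vɛlɔʃe]) shows [ʃ] unchanged in both environments, so [ʃ] cannot be basic with [s] derived before the DAT suffix.
The underlying segment must be /s/; /k/ and /s/ become palato-alveolar [tʃ] and [ʃ] before a front vowel, yielding [ʃ] there.

/s/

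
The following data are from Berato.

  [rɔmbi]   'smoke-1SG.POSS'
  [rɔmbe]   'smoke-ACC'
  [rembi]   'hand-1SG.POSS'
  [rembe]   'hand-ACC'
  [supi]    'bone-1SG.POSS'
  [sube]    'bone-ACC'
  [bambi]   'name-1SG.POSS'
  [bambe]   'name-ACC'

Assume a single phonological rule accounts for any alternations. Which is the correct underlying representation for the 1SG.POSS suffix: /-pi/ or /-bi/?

The 1SG.POSS suffix surfaces as [-bi] and [-pi], depending on the final segment of the stem.
The ACC suffix, which begins with [b], is invariant after every stem; so [b] is not altered by any rule here.
The 1SG.POSS suffix is therefore /-pi/ underlyingly, with post-nasal voicing: voiceless stops become voiced after a nasal.

/-pi/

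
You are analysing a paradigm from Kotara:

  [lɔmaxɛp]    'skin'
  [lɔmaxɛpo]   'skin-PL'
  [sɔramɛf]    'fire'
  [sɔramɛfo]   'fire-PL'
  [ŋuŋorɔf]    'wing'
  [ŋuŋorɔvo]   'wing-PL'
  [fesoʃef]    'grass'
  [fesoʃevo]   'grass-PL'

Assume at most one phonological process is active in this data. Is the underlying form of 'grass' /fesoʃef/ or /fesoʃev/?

/fesoʃev/

In [fesoʃef] and [fesoʃevo] the final segment of 'grass' alternates: [f] ~ [v].
If /f/ were underlying and a rule turned it into [v] before the PL suffix, 'fire' would also alternate; but it has [f] in both [sɔramɛf] and [sɔramɛfo].
So /v/ is underlying, and a rule of word-final obstruent devoicing — voiced obstruents become voiceless word-finally — gives [f].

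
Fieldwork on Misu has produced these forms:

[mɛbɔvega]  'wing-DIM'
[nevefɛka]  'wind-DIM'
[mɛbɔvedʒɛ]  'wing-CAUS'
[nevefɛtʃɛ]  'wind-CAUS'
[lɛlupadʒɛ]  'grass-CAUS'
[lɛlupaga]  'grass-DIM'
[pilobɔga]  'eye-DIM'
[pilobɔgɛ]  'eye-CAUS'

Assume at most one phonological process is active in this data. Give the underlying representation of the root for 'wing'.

The root 'wing' surfaces as [mɛbɔvedʒɛ] and [mɛbɔvega], with a stem-final [dʒ] ~ [g] alternation.
The stem 'eye' ([pilobɔgɛ], [pilobɔga]) shows [g] unchanged in both environments, so [g] cannot be basic with [dʒ] derived before the CAUS suffix.
So /dʒ/ is underlying, and a rule of depalatalization — palato-alveolar /tʃ/ and /dʒ/ become [k] and [g] when no front vowel follows — gives [g].
So 'wing' = /mɛbɔvedʒ/.

/mɛbɔvedʒ/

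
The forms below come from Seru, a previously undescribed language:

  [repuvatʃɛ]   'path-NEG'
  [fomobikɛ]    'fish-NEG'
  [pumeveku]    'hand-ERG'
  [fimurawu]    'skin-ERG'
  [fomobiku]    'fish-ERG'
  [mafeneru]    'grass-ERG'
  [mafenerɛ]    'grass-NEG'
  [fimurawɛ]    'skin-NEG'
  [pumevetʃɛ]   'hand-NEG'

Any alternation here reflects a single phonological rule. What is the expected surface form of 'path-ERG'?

In [pumevetʃɛ] and [pumeveku] the final segment of 'hand' alternates: [tʃ] ~ [k].
But 'fish' keeps [k] in both environments ([fomobikɛ], [fomobiku]), so there is no rule changing /k/ to [tʃ] before the NEG suffix.
The alternation reflects depalatalization: palato-alveolar /tʃ/ becomes [k] when no front vowel follows. /tʃ/ is underlying.
From [repuvatʃɛ] the stem 'path' is /repuvatʃ/; when no front vowel follows this yields [repuvaku].

[repuvaku]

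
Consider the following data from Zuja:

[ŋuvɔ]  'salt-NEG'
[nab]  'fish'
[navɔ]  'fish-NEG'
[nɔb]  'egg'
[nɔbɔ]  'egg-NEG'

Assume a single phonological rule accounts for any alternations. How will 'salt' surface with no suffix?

The stem for 'fish' ends in [b] in [nab] but [v] in [navɔ].
If /b/ were underlying and a rule turned it into [v] before the NEG suffix, 'egg' would also alternate; but it has [b] in both [nɔb] and [nɔbɔ].
So /v/ is underlying, and a rule of word-final hardening — voiced fricatives become stops word-finally — gives [b].
The one attested form of 'salt', [ŋuvɔ], shows underlying /ŋuv/. Applying the same rule word-finally gives [ŋub].

[ŋub]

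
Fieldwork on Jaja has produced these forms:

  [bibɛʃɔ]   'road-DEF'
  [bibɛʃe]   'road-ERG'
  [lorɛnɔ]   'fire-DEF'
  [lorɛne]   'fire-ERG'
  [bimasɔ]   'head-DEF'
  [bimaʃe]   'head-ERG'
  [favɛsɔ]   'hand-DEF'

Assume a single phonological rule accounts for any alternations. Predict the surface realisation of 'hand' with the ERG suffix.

[favɛʃe]

In [bimasɔ] and [bimaʃe] the final segment of 'head' alternates: [s] ~ [ʃ].
If /ʃ/ were underlying and a rule turned it into [s] before the DEF suffix, 'road' would also alternate; but it has [ʃ] in both [bibɛʃɔ] and [bibɛʃe].
Therefore /s/ is basic and [ʃ] is derived by palatalization before a front vowel (/s/ becomes palato-alveolar [ʃ] before a front vowel).
From [favɛsɔ] the stem 'hand' is /favɛs/; before a front vowel this yields [favɛʃe].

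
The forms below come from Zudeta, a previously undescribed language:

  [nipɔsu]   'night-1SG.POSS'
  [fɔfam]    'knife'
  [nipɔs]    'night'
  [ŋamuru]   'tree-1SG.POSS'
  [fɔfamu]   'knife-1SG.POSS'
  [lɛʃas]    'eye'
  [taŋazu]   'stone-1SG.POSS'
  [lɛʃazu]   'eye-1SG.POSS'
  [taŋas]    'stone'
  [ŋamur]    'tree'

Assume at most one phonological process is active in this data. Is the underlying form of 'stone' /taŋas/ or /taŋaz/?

In [taŋas] and [taŋazu] the final segment of 'stone' alternates: [s] ~ [z].
Compare 'night', with invariant [s] in [nipɔs] and [nipɔsu]: an analysis with underlying /s/ and a rule producing [z] before the 1SG.POSS suffix would wrongly predict alternation here too.
So /z/ is underlying, and a rule of word-final obstruent devoicing — voiced obstruents become voiceless word-finally — gives [s].

/taŋaz/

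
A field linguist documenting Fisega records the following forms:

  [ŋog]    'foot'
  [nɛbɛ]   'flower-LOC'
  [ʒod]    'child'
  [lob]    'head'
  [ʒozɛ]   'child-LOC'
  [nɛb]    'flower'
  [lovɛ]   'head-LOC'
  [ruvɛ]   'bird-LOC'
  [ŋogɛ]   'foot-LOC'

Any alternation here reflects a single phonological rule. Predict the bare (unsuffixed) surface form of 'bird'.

'head' shows [b] ~ [v] at the end of the stem ([lob] vs [lovɛ]).
Compare 'flower', with invariant [b] in [nɛb] and [nɛbɛ]: an analysis with underlying /b/ and a rule producing [v] before the LOC suffix would wrongly predict alternation here too.
So /v/ is underlying, and a rule of word-final hardening — voiced fricatives become stops word-finally — gives [b].
From [ruvɛ] the stem 'bird' is /ruv/; word-finally this yields [rub].

[rub]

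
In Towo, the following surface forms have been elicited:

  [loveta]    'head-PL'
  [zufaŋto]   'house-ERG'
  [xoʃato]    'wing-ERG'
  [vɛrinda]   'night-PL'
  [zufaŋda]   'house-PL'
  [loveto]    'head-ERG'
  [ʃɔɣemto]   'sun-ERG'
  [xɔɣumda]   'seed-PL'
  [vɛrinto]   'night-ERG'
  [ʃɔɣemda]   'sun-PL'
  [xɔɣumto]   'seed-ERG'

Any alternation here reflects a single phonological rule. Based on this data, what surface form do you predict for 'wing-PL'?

[xoʃata]

The PL morpheme has two allomorphs, [-da] and [-ta].
The ERG suffix, which begins with [t], is invariant after every stem; so [t] is not altered by any rule here.
The PL suffix is therefore /-da/ underlyingly, with post-vocalic devoicing: voiced stops become voiceless after a vowel.
After 'wing', which ends in a vowel, the suffix surfaces as [-ta], giving [xoʃata].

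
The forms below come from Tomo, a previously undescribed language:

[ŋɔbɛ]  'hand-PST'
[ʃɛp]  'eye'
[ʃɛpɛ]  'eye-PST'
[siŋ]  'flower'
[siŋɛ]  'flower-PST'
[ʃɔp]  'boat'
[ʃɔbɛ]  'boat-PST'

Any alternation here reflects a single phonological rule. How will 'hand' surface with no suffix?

'boat' shows [p] ~ [b] at the end of the stem ([ʃɔp] vs [ʃɔbɛ]).
The stem 'eye' ([ʃɛp], [ʃɛpɛ]) shows [p] unchanged in both environments, so [p] cannot be basic with [b] derived before the PST suffix.
The underlying segment must be /b/; voiced obstruents become voiceless word-finally, yielding [p] there.
The one attested form of 'hand', [ŋɔbɛ], shows underlying /ŋɔb/. Applying the same rule word-finally gives [ŋɔp].

[ŋɔp]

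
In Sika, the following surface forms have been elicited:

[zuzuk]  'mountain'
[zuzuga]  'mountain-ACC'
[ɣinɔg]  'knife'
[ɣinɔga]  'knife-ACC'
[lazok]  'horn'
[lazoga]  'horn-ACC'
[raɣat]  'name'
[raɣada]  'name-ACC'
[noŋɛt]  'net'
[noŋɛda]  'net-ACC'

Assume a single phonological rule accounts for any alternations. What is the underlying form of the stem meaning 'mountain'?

The root 'mountain' surfaces as [zuzuk] and [zuzuga], with a stem-final [k] ~ [g] alternation.
But 'knife' keeps [g] in both environments ([ɣinɔg], [ɣinɔga]), so there is no rule changing /g/ to [k] in isolation.
Therefore /k/ is basic and [g] is derived by intervocalic voicing (voiceless stops become voiced between vowels).

/zuzuk/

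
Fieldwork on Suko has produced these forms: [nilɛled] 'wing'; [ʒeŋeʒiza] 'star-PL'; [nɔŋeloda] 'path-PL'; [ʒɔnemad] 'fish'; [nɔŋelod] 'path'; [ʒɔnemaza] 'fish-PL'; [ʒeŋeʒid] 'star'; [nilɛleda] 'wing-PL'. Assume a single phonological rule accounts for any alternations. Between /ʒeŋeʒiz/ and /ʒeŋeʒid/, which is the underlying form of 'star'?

/ʒeŋeʒiz/

'star' shows [d] ~ [z] at the end of the stem ([ʒeŋeʒid] vs [ʒeŋeʒiza]).
The stem 'wing' ([nilɛled], [nilɛleda]) shows [d] unchanged in both environments, so [d] cannot be basic with [z] derived before the PL suffix.
So /z/ is underlying, and a rule of word-final hardening — voiced fricatives become stops word-finally — gives [d].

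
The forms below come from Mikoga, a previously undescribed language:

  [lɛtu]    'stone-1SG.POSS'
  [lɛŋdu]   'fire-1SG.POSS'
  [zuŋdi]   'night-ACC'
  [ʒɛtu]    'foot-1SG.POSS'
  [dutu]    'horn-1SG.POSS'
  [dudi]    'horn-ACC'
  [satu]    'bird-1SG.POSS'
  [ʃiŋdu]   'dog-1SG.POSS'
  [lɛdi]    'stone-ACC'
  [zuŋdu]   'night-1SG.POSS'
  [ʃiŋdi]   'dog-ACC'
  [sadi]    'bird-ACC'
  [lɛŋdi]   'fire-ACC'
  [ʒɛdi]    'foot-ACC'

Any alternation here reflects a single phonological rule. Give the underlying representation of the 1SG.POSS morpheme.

/-tu/

The 1SG.POSS morpheme has two allomorphs, [-du] and [-tu].
By contrast the ACC suffix keeps its initial [d] throughout — that segment must be underlying.
So the underlying form is /-tu/, and voiceless stops become voiced after a nasal.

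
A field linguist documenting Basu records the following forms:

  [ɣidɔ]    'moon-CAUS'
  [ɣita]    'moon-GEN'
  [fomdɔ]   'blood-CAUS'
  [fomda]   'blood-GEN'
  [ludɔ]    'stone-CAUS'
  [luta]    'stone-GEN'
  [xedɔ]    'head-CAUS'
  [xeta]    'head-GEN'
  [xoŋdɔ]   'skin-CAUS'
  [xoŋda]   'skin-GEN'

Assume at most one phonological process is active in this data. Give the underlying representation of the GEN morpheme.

The GEN suffix surfaces as [-da] and [-ta], depending on the final segment of the stem.
By contrast the CAUS suffix keeps its initial [d] throughout — that segment must be underlying.
So the underlying form is /-ta/, and voiceless stops become voiced after a nasal.

/-ta/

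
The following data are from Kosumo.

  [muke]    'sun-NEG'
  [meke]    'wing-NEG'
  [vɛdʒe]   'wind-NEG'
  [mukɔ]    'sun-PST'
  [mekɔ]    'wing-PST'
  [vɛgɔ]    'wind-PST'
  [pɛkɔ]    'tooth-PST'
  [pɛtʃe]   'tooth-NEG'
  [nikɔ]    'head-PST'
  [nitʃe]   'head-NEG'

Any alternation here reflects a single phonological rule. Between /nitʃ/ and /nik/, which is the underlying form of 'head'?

/nitʃ/

The stem for 'head' ends in [tʃ] in [nitʃe] but [k] in [nikɔ].
But 'wing' keeps [k] in both environments ([meke], [mekɔ]), so there is no rule changing /k/ to [tʃ] before the NEG suffix.
Therefore /tʃ/ is basic and [k] is derived by depalatalization (palato-alveolar /tʃ/ and /dʒ/ become [k] and [g] when no front vowel follows).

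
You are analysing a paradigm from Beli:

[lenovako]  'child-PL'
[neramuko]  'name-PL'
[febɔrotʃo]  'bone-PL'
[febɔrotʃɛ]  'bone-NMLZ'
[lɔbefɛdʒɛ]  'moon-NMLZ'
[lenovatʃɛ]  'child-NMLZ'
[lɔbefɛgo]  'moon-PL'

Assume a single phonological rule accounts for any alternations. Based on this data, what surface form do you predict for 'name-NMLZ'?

[neramutʃɛ]

In [lenovatʃɛ] and [lenovako] the final segment of 'child' alternates: [tʃ] ~ [k].
If /tʃ/ were underlying and a rule turned it into [k] before the PL suffix, 'bone' would also alternate; but it has [tʃ] in both [febɔrotʃɛ] and [febɔrotʃo].
Therefore /k/ is basic and [tʃ] is derived by palatalization before a front vowel (/k/ and /g/ become palato-alveolar [tʃ] and [dʒ] before a front vowel).
The one attested form of 'name', [neramuko], shows underlying /neramuk/. Applying the same rule before a front vowel gives [neramutʃɛ].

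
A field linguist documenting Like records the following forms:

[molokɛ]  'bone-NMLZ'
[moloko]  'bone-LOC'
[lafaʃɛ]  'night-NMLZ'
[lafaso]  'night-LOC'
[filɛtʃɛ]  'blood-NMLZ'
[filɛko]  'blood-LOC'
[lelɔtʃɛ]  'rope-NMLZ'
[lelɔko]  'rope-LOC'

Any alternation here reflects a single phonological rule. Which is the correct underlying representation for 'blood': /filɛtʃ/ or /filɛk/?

/filɛtʃ/

'blood' shows [tʃ] ~ [k] at the end of the stem ([filɛtʃɛ] vs [filɛko]).
But 'bone' keeps [k] in both environments ([molokɛ], [moloko]), so there is no rule changing /k/ to [tʃ] before the NMLZ suffix.
So /tʃ/ is underlying, and a rule of depalatalization — palato-alveolar /tʃ/ and /ʃ/ become [k] and [s] when no front vowel follows — gives [k].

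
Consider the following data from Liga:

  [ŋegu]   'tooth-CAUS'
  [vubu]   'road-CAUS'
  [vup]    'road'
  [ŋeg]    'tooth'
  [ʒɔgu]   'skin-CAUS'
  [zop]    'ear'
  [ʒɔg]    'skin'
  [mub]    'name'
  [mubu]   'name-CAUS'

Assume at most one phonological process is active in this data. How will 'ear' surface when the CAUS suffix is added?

'road' shows [p] ~ [b] at the end of the stem ([vup] vs [vubu]).
But 'name' keeps [b] in both environments ([mub], [mubu]), so there is no rule changing /b/ to [p] in isolation.
So /p/ is underlying, and a rule of intervocalic voicing — voiceless stops become voiced between vowels — gives [b].
From [zop] the stem 'ear' is /zop/; between vowels this yields [zobu].

[zobu]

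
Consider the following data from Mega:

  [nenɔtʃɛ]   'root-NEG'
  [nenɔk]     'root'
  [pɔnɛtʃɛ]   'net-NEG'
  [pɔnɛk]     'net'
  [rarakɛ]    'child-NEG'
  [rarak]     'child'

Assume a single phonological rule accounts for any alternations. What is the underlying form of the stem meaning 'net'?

/pɔnɛtʃ/

In [pɔnɛtʃɛ] and [pɔnɛk] the final segment of 'net' alternates: [tʃ] ~ [k].
But 'child' keeps [k] in both environments ([rarakɛ], [rarak]), so there is no rule changing /k/ to [tʃ] before the NEG suffix.
Therefore /tʃ/ is basic and [k] is derived by depalatalization (palato-alveolar /tʃ/ becomes [k] when no front vowel follows).
The underlying form of 'net' is therefore /pɔnɛtʃ/.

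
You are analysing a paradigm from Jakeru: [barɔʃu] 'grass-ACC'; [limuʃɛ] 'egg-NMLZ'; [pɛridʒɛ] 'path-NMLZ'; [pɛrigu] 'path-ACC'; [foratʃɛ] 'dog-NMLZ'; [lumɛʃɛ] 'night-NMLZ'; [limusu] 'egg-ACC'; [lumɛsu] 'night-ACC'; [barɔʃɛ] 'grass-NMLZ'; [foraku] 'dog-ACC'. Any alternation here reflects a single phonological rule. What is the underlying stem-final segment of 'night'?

/s/

The root 'night' surfaces as [lumɛʃɛ] and [lumɛsu], with a stem-final [ʃ] ~ [s] alternation.
Compare 'grass', with invariant [ʃ] in [barɔʃɛ] and [barɔʃu]: an analysis with underlying /ʃ/ and a rule producing [s] before the ACC suffix would wrongly predict alternation here too.
The alternation reflects palatalization before a front vowel: /k/, /g/ and /s/ become palato-alveolar [tʃ], [dʒ] and [ʃ] before a front vowel. /s/ is underlying.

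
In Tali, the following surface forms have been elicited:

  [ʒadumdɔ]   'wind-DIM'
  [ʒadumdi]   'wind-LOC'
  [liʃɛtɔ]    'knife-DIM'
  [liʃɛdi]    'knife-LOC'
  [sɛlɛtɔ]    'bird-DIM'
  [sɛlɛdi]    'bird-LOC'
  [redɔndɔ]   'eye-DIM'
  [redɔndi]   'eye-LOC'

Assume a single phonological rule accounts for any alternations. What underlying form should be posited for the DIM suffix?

/-tɔ/

The DIM morpheme has two allomorphs, [-dɔ] and [-tɔ].
The LOC suffix, which begins with [d], is invariant after every stem; so [d] is not altered by any rule here.
The DIM suffix is therefore /-tɔ/ underlyingly, with post-nasal voicing: voiceless stops become voiced after a nasal.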